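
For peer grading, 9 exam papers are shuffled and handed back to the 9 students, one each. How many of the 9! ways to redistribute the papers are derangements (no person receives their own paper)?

!9 = 9! · Σ_{k=0}^{9} (-1)^k/k!
= 9! - 9!/1! + 9!/2! - 9!/3! + 9!/4! - 9!/5! + 9!/6! - 9!/7! + 9!/8! - 9!/9!
= 362880 - 362880 + 181440 - 60480 + 15120 - 3024 + 504 - 72 + 9 - 1
= 133496

133496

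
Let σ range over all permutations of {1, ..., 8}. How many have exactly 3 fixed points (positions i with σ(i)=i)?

2464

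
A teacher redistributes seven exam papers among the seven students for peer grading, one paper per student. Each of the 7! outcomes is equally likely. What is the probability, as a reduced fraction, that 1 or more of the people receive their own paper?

177/280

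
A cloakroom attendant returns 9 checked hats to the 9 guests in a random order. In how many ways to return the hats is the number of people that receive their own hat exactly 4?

Choose which 4 of the 9 are fixed: C(9,4) = 126.
The remaining 5 must be deranged: !5 = 44.
Total: 126 × 44 = 5544.

5544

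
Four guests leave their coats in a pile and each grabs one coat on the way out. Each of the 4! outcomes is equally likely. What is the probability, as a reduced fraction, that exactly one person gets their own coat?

Favorable outcomes: C(4,1)·!3 = 4·2 = 8.
Total outcomes: 4! = 24.
Probability = 8/24 = 1/3.

1/3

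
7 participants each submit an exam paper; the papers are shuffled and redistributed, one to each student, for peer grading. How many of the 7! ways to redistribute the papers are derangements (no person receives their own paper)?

1854

!7 is the nearest integer to 7!/e.
7! = 5040, and 5040/e ≈ 1854.11, so !7 = 1854.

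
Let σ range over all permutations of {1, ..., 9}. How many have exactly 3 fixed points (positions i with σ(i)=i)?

22260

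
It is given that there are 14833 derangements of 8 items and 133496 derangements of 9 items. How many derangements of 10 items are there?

D_10 = (10-1)·(D_9 + D_8) = 9·(133496 + 14833) = 9·148329 = 1334961.

1334961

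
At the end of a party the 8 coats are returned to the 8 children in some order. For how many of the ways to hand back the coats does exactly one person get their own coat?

14832

Choose which one of the 8 is fixed: C(8,1) = 8.
The remaining 7 must be deranged: !7 = 1854.
Total: 8 × 1854 = 14832.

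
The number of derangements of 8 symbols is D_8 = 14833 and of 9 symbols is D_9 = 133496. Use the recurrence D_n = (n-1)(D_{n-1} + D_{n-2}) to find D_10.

D_10 = (10-1)·(D_9 + D_8) = 9·(133496 + 14833) = 9·148329 = 1334961.

1334961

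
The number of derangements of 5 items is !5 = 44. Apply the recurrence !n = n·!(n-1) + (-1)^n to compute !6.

265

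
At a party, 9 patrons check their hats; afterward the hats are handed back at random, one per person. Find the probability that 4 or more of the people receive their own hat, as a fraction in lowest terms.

6883/362880

Favorable outcomes: Σ_{i≥4} C(9,i)·!(9-i) = 126·44 + 126·9 + 84·2 + 36·1 + 9·0 + 1·1 = 6883.
Total outcomes: 9! = 362880.
Probability = 6883/362880 = 6883/362880.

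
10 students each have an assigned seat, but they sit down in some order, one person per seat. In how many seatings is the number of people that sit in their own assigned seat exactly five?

11088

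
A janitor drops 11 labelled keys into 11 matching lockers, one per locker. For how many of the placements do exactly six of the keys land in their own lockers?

Pick the 6 fixed positions: C(11,6) = 462 ways.
The remaining 5 must be deranged: !5 = 44.
Total: 462 × 44 = 20328.

20328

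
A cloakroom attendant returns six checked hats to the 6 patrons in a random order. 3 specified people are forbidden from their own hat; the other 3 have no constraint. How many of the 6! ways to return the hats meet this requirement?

Inclusion-exclusion on the 3 forbidden self-matches:
Σ_{j=0}^{3} (-1)^j C(3,j)(6-j)!
= C(3,0)·6! - C(3,1)·5! + C(3,2)·4! - C(3,3)·3!
= 720 - 360 + 72 - 6
= 426

426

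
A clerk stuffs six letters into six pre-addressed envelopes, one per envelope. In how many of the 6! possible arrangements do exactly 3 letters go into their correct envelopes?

Pick the 3 fixed positions: C(6,3) = 20 ways.
The other 3 form a derangement: !3 = 2.
Total: 20 × 2 = 40.

40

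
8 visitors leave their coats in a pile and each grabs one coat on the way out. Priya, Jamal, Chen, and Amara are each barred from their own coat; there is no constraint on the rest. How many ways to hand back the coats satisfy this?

24024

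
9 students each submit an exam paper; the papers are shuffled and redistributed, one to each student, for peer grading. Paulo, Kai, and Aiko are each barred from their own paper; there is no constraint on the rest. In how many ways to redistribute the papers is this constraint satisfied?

Let A_j be the event that the j-th constrained one is fixed. By inclusion-exclusion over the 3 events:
Σ_{j=0}^{3} (-1)^j C(3,j)(9-j)!
= C(3,0)·9! - C(3,1)·8! + C(3,2)·7! - C(3,3)·6!
= 362880 - 120960 + 15120 - 720
= 256320

256320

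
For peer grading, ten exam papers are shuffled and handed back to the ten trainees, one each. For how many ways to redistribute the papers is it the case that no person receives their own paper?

Use !n = (n-1)(!(n-1) + !(n-2)).
!10 = 9·(133496 + 14833) = 9·148329 = 1334961

1334961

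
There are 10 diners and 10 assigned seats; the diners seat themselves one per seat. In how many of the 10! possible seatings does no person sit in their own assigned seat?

1334961

The subfactorial !10 = [10!/e] (nearest integer).
10! = 3628800, and 3628800/e ≈ 1334960.92, so !10 = 1334961.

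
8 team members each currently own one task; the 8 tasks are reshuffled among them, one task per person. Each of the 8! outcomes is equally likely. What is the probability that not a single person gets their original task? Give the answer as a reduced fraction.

Favorable outcomes: !8 = 14833.
Total outcomes: 8! = 40320.
Probability = 14833/40320 = 2119/5760.

2119/5760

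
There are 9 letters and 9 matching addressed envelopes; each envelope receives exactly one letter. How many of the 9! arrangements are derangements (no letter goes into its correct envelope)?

133496

Use !n = n·!(n-1) + (-1)^n.
!9 = 9·14833 - 1 = 133496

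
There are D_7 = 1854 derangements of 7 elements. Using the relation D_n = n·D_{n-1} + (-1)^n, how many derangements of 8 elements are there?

D_8 = 8·1854 + 1 = 14833.

14833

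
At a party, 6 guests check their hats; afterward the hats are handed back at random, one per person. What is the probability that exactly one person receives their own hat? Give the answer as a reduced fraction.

Favorable outcomes: C(6,1)·!5 = 6·44 = 264.
Total outcomes: 6! = 720.
Probability = 264/720 = 11/30.

11/30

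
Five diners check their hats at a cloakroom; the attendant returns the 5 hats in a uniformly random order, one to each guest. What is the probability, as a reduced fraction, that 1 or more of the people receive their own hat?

19/30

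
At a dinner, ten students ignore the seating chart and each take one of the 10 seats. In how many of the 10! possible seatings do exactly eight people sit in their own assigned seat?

45

Choose which 8 of the 10 are fixed: C(10,8) = 45.
The other 2 form a derangement: !2 = 1.
Total: 45 × 1 = 45.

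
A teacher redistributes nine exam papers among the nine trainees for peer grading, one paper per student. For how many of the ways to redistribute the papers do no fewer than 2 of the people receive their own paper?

95887

# with exactly i fixed is C(9,i)·!(9-i); sum over i=2..9:
  i=2: C(9,2)·!7 = 36·1854 = 66744
  i=3: C(9,3)·!6 = 84·265 = 22260
  i=4: C(9,4)·!5 = 126·44 = 5544
  i=5: C(9,5)·!4 = 126·9 = 1134
  i=6: C(9,6)·!3 = 84·2 = 168
  i=7: C(9,7)·!2 = 36·1 = 36
  i=8: C(9,8)·!1 = 9·0 = 0
  i=9: C(9,9)·!0 = 1·1 = 1
Total = 95887.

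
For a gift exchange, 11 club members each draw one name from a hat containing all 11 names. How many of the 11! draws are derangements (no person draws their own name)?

!11 = 11! · Σ_{k=0}^{11} (-1)^k/k!
= 11! - 11!/1! + 11!/2! - 11!/3! + 11!/4! - 11!/5! + 11!/6! - 11!/7! + 11!/8! - 11!/9! + 11!/10! - 11!/11!
= 39916800 - 39916800 + 19958400 - 6652800 + 1663200 - 332640 + 55440 - 7920 + 990 - 110 + 11 - 1
= 14684570

14684570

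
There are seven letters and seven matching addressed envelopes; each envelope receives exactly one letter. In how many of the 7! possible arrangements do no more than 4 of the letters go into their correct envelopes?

5018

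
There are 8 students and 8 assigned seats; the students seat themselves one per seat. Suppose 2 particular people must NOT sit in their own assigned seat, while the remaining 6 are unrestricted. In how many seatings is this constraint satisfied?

30960

Inclusion-exclusion on the 2 forbidden self-matches:
Σ_{j=0}^{2} (-1)^j C(2,j)(8-j)!
= C(2,0)·8! - C(2,1)·7! + C(2,2)·6!
= 40320 - 10080 + 720
= 30960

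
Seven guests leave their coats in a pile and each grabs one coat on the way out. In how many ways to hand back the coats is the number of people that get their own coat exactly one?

1855

Pick the single fixed position: C(7,1) = 7 ways.
The remaining 6 must be deranged: !6 = 265.
Total: 7 × 265 = 1855.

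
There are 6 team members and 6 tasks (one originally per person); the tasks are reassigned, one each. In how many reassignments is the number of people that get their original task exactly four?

15

Pick the 4 fixed positions: C(6,4) = 15 ways.
The remaining 2 must be deranged: !2 = 1.
Total: 15 × 1 = 15.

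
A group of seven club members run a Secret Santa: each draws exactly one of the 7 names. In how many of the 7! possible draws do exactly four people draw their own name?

70

Pick the 4 fixed positions: C(7,4) = 35 ways.
The remaining 3 must be deranged: !3 = 2.
Total: 35 × 2 = 70.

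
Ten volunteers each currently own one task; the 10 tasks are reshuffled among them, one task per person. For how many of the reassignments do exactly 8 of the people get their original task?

45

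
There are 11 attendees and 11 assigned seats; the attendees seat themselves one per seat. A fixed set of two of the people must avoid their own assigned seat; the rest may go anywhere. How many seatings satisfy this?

33022080

Let A_j be the event that the j-th constrained one is fixed. By inclusion-exclusion over the 2 events:
Σ_{j=0}^{2} (-1)^j C(2,j)(11-j)!
= C(2,0)·11! - C(2,1)·10! + C(2,2)·9!
= 39916800 - 7257600 + 362880
= 33022080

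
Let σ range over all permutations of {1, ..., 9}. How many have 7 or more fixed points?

37

Sum C(9,i)·!(9-i) for i = 7..9:
  i=7: C(9,7)·!2 = 36·1 = 36
  i=8: C(9,8)·!1 = 9·0 = 0
  i=9: C(9,9)·!0 = 1·1 = 1
Total = 37.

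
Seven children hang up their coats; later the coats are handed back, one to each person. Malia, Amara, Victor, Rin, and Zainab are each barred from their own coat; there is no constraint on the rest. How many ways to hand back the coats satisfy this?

2428

Let A_j be the event that the j-th constrained one is fixed. By inclusion-exclusion over the 5 events:
Σ_{j=0}^{5} (-1)^j C(5,j)(7-j)!
= C(5,0)·7! - C(5,1)·6! + C(5,2)·5! - C(5,3)·4! + C(5,4)·3! - C(5,5)·2!
= 5040 - 3600 + 1200 - 240 + 30 - 2
= 2428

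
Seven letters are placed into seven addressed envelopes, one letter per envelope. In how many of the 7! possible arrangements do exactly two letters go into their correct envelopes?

924

Choose which 2 of the 7 are fixed: C(7,2) = 21.
The other 5 form a derangement: !5 = 44.
Total: 21 × 44 = 924.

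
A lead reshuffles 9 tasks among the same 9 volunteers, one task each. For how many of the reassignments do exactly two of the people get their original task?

66744

Pick the 2 fixed positions: C(9,2) = 36 ways.
The remaining 7 must be deranged: !7 = 1854.
Total: 36 × 1854 = 66744.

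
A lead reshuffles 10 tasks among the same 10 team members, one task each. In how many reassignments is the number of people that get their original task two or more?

958879

# with exactly i fixed is C(10,i)·!(10-i); sum over i=2..10:
  i=2: C(10,2)·!8 = 45·14833 = 667485
  i=3: C(10,3)·!7 = 120·1854 = 222480
  i=4: C(10,4)·!6 = 210·265 = 55650
  i=5: C(10,5)·!5 = 252·44 = 11088
  i=6: C(10,6)·!4 = 210·9 = 1890
  i=7: C(10,7)·!3 = 120·2 = 240
  i=8: C(10,8)·!2 = 45·1 = 45
  i=9: C(10,9)·!1 = 10·0 = 0
  i=10: C(10,10)·!0 = 1·1 = 1
Total = 958879.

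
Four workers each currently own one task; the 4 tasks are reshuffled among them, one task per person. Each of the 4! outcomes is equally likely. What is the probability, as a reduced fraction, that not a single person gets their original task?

Favorable outcomes: !4 = 9.
Total outcomes: 4! = 24.
Probability = 9/24 = 3/8.

3/8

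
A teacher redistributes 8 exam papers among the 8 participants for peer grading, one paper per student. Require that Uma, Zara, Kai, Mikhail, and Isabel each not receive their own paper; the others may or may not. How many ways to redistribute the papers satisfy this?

21234

Inclusion-exclusion on the 5 forbidden self-matches:
Σ_{j=0}^{5} (-1)^j C(5,j)(8-j)!
= C(5,0)·8! - C(5,1)·7! + C(5,2)·6! - C(5,3)·5! + C(5,4)·4! - C(5,5)·3!
= 40320 - 25200 + 7200 - 1200 + 120 - 6
= 21234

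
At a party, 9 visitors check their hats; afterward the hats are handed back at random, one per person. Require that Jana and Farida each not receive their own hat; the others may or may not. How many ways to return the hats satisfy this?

287280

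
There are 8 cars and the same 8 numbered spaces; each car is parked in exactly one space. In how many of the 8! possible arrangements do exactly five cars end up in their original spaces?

112

Choose which 5 of the 8 are fixed: C(8,5) = 56.
The other 3 form a derangement: !3 = 2.
Total: 56 × 2 = 112.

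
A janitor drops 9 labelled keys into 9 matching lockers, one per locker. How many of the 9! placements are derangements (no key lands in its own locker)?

133496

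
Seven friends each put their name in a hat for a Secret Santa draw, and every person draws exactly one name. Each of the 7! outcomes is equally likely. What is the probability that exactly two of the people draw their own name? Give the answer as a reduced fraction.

Favorable outcomes: C(7,2)·!5 = 21·44 = 924.
Total outcomes: 7! = 5040.
Probability = 924/5040 = 11/60.

11/60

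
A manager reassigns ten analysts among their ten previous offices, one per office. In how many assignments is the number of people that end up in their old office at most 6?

3628514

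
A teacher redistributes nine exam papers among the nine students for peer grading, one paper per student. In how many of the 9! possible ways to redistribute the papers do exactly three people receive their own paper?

22260

Pick the 3 fixed positions: C(9,3) = 84 ways.
The other 6 form a derangement: !6 = 265.
Total: 84 × 265 = 22260.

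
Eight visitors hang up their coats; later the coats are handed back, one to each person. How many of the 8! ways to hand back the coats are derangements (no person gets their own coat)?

!8 is the nearest integer to 8!/e.
8! = 40320, and 40320/e ≈ 14832.90, so !8 = 14833.

14833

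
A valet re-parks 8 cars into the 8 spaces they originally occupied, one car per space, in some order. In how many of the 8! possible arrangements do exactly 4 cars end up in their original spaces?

630

Pick the 4 fixed positions: C(8,4) = 70 ways.
The other 4 form a derangement: !4 = 9.
Total: 70 × 9 = 630.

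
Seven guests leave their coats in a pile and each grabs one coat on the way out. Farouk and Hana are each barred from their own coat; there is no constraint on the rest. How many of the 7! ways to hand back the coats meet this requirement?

3720

Let A_j be the event that the j-th constrained one is fixed. By inclusion-exclusion over the 2 events:
Σ_{j=0}^{2} (-1)^j C(2,j)(7-j)!
= C(2,0)·7! - C(2,1)·6! + C(2,2)·5!
= 5040 - 1440 + 120
= 3720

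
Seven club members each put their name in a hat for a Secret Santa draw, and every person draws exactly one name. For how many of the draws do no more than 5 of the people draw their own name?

5039

Sum C(7,i)·!(7-i) for i = 0..5:
  i=0: C(7,0)·!7 = 1·1854 = 1854
  i=1: C(7,1)·!6 = 7·265 = 1855
  i=2: C(7,2)·!5 = 21·44 = 924
  i=3: C(7,3)·!4 = 35·9 = 315
  i=4: C(7,4)·!3 = 35·2 = 70
  i=5: C(7,5)·!2 = 21·1 = 21
Total = 5039.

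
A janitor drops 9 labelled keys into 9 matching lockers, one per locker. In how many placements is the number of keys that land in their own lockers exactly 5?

Choose which 5 of the 9 are fixed: C(9,5) = 126.
The remaining 4 must be deranged: !4 = 9.
Total: 126 × 9 = 1134.

1134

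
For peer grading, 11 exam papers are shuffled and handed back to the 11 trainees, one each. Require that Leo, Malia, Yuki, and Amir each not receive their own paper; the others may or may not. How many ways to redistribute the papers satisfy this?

Inclusion-exclusion on the 4 forbidden self-matches:
Σ_{j=0}^{4} (-1)^j C(4,j)(11-j)!
= C(4,0)·11! - C(4,1)·10! + C(4,2)·9! - C(4,3)·8! + C(4,4)·7!
= 39916800 - 14515200 + 2177280 - 161280 + 5040
= 27422640

27422640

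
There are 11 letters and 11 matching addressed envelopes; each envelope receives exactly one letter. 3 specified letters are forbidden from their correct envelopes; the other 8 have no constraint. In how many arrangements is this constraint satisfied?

30078720

Inclusion-exclusion on the 3 forbidden self-matches:
Σ_{j=0}^{3} (-1)^j C(3,j)(11-j)!
= C(3,0)·11! - C(3,1)·10! + C(3,2)·9! - C(3,3)·8!
= 39916800 - 10886400 + 1088640 - 40320
= 30078720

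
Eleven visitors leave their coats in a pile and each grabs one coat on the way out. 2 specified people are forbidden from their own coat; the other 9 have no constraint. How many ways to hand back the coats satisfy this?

Let A_j be the event that the j-th constrained one is fixed. By inclusion-exclusion over the 2 events:
Σ_{j=0}^{2} (-1)^j C(2,j)(11-j)!
= C(2,0)·11! - C(2,1)·10! + C(2,2)·9!
= 39916800 - 7257600 + 362880
= 33022080

33022080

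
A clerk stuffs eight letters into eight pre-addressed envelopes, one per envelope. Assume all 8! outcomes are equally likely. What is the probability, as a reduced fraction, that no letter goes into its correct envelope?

Favorable outcomes: !8 = 14833.
Total outcomes: 8! = 40320.
Probability = 14833/40320 = 2119/5760.

2119/5760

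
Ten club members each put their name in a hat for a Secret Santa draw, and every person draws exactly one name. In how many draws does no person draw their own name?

By inclusion-exclusion, !10 = Σ (-1)^k · 10!/k! for k=0..10
= 10! - 10!/1! + 10!/2! - 10!/3! + 10!/4! - 10!/5! + 10!/6! - 10!/7! + 10!/8! - 10!/9! + 10!/10!
= 3628800 - 3628800 + 1814400 - 604800 + 151200 - 30240 + 5040 - 720 + 90 - 10 + 1
= 1334961

1334961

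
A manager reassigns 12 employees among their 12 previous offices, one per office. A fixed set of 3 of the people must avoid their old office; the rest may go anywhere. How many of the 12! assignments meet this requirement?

369774720

Let A_j be the event that the j-th constrained one is fixed. By inclusion-exclusion over the 3 events:
Σ_{j=0}^{3} (-1)^j C(3,j)(12-j)!
= C(3,0)·12! - C(3,1)·11! + C(3,2)·10! - C(3,3)·9!
= 479001600 - 119750400 + 10886400 - 362880
= 369774720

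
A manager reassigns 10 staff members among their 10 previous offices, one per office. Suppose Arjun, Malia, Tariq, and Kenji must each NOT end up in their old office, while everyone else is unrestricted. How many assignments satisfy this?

2399760

Inclusion-exclusion on the 4 forbidden self-matches:
Σ_{j=0}^{4} (-1)^j C(4,j)(10-j)!
= C(4,0)·10! - C(4,1)·9! + C(4,2)·8! - C(4,3)·7! + C(4,4)·6!
= 3628800 - 1451520 + 241920 - 20160 + 720
= 2399760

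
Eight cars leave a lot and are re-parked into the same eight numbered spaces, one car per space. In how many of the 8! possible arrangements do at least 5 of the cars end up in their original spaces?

141

# with exactly i fixed is C(8,i)·!(8-i); sum over i=5..8:
  i=5: C(8,5)·!3 = 56·2 = 112
  i=6: C(8,6)·!2 = 28·1 = 28
  i=7: C(8,7)·!1 = 8·0 = 0
  i=8: C(8,8)·!0 = 1·1 = 1
Total = 141.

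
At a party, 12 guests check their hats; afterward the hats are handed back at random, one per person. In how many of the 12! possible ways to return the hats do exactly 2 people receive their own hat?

Choose which 2 of the 12 are fixed: C(12,2) = 66.
The remaining 10 must be deranged: !10 = 1334961.
Total: 66 × 1334961 = 88107426.

88107426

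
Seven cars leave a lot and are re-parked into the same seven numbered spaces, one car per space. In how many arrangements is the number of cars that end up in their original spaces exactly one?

1855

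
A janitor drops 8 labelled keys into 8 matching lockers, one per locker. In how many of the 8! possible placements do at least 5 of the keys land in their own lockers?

141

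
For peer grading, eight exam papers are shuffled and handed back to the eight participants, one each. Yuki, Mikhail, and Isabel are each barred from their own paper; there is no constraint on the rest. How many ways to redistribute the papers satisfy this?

27240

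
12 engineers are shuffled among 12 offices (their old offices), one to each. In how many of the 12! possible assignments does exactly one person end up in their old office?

Pick the single fixed position: C(12,1) = 12 ways.
The other 11 form a derangement: !11 = 14684570.
Total: 12 × 14684570 = 176214840.

176214840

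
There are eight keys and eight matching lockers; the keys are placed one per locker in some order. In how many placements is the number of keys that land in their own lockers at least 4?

Sum C(8,i)·!(8-i) for i = 4..8:
  i=4: C(8,4)·!4 = 70·9 = 630
  i=5: C(8,5)·!3 = 56·2 = 112
  i=6: C(8,6)·!2 = 28·1 = 28
  i=7: C(8,7)·!1 = 8·0 = 0
  i=8: C(8,8)·!0 = 1·1 = 1
Total = 771.

771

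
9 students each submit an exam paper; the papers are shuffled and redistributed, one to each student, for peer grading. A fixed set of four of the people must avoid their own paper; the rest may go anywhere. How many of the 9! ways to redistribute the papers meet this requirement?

Let A_j be the event that the j-th constrained one is fixed. By inclusion-exclusion over the 4 events:
Σ_{j=0}^{4} (-1)^j C(4,j)(9-j)!
= C(4,0)·9! - C(4,1)·8! + C(4,2)·7! - C(4,3)·6! + C(4,4)·5!
= 362880 - 161280 + 30240 - 2880 + 120
= 229080

229080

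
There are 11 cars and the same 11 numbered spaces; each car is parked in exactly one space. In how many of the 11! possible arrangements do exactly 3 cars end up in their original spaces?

Choose which 3 of the 11 are fixed: C(11,3) = 165.
The other 8 form a derangement: !8 = 14833.
Total: 165 × 14833 = 2447445.

2447445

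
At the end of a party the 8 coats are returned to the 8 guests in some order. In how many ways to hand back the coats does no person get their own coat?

The number of derangements of 8 is !8 = Σ_{k=0}^{8} (-1)^k·8!/k!
= 8! - 8!/1! + 8!/2! - 8!/3! + 8!/4! - 8!/5! + 8!/6! - 8!/7! + 8!/8!
= 40320 - 40320 + 20160 - 6720 + 1680 - 336 + 56 - 8 + 1
= 14833

14833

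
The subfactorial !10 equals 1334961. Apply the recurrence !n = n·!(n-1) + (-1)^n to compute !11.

!11 = 11·1334961 - 1 = 14684570.

14684570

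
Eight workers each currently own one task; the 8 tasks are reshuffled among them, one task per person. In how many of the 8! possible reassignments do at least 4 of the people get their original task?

771

# with exactly i fixed is C(8,i)·!(8-i); sum over i=4..8:
  i=4: C(8,4)·!4 = 70·9 = 630
  i=5: C(8,5)·!3 = 56·2 = 112
  i=6: C(8,6)·!2 = 28·1 = 28
  i=7: C(8,7)·!1 = 8·0 = 0
  i=8: C(8,8)·!0 = 1·1 = 1
Total = 771.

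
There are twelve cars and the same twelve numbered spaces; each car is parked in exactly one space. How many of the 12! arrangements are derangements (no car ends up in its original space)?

The number of derangements of 12 is !12 = Σ_{k=0}^{12} (-1)^k·12!/k!
= 12! - 12!/1! + 12!/2! - 12!/3! + 12!/4! - 12!/5! + 12!/6! - 12!/7! + 12!/8! - 12!/9! + 12!/10! - 12!/11! + 12!/12!
= 479001600 - 479001600 + 239500800 - 79833600 + 19958400 - 3991680 + 665280 - 95040 + 11880 - 1320 + 132 - 12 + 1
= 176214841

176214841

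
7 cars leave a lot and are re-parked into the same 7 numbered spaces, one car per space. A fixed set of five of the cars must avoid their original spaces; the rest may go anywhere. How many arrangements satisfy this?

Inclusion-exclusion on the 5 forbidden self-matches:
Σ_{j=0}^{5} (-1)^j C(5,j)(7-j)!
= C(5,0)·7! - C(5,1)·6! + C(5,2)·5! - C(5,3)·4! + C(5,4)·3! - C(5,5)·2!
= 5040 - 3600 + 1200 - 240 + 30 - 2
= 2428

2428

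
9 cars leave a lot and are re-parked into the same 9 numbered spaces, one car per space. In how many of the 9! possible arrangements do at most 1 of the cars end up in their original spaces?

Sum C(9,i)·!(9-i) for i = 0..1:
  i=0: C(9,0)·!9 = 1·133496 = 133496
  i=1: C(9,1)·!8 = 9·14833 = 133497
Total = 266993.

266993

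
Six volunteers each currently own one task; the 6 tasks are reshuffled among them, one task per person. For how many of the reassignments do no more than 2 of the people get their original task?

664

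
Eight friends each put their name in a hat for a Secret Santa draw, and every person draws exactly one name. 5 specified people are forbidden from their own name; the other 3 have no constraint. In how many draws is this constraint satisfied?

21234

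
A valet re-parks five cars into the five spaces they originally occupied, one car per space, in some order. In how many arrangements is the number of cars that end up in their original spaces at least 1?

# with exactly i fixed is C(5,i)·!(5-i); sum over i=1..5:
  i=1: C(5,1)·!4 = 5·9 = 45
  i=2: C(5,2)·!3 = 10·2 = 20
  i=3: C(5,3)·!2 = 10·1 = 10
  i=4: C(5,4)·!1 = 5·0 = 0
  i=5: C(5,5)·!0 = 1·1 = 1
Total = 76.

76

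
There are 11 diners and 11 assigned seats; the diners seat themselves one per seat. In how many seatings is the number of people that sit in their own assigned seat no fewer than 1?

25232230

# with exactly i fixed is C(11,i)·!(11-i); sum over i=1..11:
  i=1: C(11,1)·!10 = 11·1334961 = 14684571
  i=2: C(11,2)·!9 = 55·133496 = 7342280
  i=3: C(11,3)·!8 = 165·14833 = 2447445
  i=4: C(11,4)·!7 = 330·1854 = 611820
  i=5: C(11,5)·!6 = 462·265 = 122430
  i=6: C(11,6)·!5 = 462·44 = 20328
  i=7: C(11,7)·!4 = 330·9 = 2970
  i=8: C(11,8)·!3 = 165·2 = 330
  i=9: C(11,9)·!2 = 55·1 = 55
  i=10: C(11,10)·!1 = 11·0 = 0
  i=11: C(11,11)·!0 = 1·1 = 1
Total = 25232230.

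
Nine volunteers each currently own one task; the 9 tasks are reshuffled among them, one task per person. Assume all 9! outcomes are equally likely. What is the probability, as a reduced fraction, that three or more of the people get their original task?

Favorable outcomes: Σ_{i≥3} C(9,i)·!(9-i) = 84·265 + 126·44 + 126·9 + 84·2 + 36·1 + 9·0 + 1·1 = 29143.
Total outcomes: 9! = 362880.
Probability = 29143/362880 = 29143/362880.

29143/362880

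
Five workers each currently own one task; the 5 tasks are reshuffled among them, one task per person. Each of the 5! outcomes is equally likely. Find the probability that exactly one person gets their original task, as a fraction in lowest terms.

3/8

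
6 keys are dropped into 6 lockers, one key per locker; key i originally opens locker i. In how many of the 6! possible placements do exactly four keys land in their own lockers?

15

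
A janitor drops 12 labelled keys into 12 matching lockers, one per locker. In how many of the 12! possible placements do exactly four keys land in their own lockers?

Pick the 4 fixed positions: C(12,4) = 495 ways.
The remaining 8 must be deranged: !8 = 14833.
Total: 495 × 14833 = 7342335.

7342335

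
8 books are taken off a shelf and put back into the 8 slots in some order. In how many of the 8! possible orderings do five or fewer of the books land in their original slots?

40291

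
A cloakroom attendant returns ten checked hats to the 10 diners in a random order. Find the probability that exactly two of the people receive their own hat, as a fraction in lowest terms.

Favorable outcomes: C(10,2)·!8 = 45·14833 = 667485.
Total outcomes: 10! = 3628800.
Probability = 667485/3628800 = 2119/11520.

2119/11520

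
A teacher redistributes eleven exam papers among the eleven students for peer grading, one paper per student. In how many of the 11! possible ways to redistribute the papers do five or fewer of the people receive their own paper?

39893116

Sum C(11,i)·!(11-i) for i = 0..5:
  i=0: C(11,0)·!11 = 1·14684570 = 14684570
  i=1: C(11,1)·!10 = 11·1334961 = 14684571
  i=2: C(11,2)·!9 = 55·133496 = 7342280
  i=3: C(11,3)·!8 = 165·14833 = 2447445
  i=4: C(11,4)·!7 = 330·1854 = 611820
  i=5: C(11,5)·!6 = 462·265 = 122430
Total = 39893116.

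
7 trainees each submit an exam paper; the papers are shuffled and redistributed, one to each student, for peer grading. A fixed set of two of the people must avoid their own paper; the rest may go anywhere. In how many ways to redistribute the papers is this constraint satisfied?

3720

Inclusion-exclusion on the 2 forbidden self-matches:
Σ_{j=0}^{2} (-1)^j C(2,j)(7-j)!
= C(2,0)·7! - C(2,1)·6! + C(2,2)·5!
= 5040 - 1440 + 120
= 3720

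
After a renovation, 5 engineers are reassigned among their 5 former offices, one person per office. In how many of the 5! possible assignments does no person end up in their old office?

44

Use !n = n·!(n-1) + (-1)^n.
!5 = 5·9 - 1 = 44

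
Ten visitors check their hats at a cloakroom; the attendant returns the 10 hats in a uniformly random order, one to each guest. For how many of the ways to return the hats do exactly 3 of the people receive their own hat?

222480

Choose which 3 of the 10 are fixed: C(10,3) = 120.
The remaining 7 must be deranged: !7 = 1854.
Total: 120 × 1854 = 222480.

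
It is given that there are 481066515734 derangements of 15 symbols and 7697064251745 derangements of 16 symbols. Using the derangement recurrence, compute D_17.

130850092279664

D_17 = (17-1)·(D_16 + D_15) = 16·(7697064251745 + 481066515734) = 16·8178130767479 = 130850092279664.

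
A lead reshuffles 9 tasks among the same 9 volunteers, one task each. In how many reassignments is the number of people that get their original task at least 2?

95887

# with exactly i fixed is C(9,i)·!(9-i); sum over i=2..9:
  i=2: C(9,2)·!7 = 36·1854 = 66744
  i=3: C(9,3)·!6 = 84·265 = 22260
  i=4: C(9,4)·!5 = 126·44 = 5544
  i=5: C(9,5)·!4 = 126·9 = 1134
  i=6: C(9,6)·!3 = 84·2 = 168
  i=7: C(9,7)·!2 = 36·1 = 36
  i=8: C(9,8)·!1 = 9·0 = 0
  i=9: C(9,9)·!0 = 1·1 = 1
Total = 95887.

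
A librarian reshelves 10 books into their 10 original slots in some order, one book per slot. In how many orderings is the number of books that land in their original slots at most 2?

3337406

Sum C(10,i)·!(10-i) for i = 0..2:
  i=0: C(10,0)·!10 = 1·1334961 = 1334961
  i=1: C(10,1)·!9 = 10·133496 = 1334960
  i=2: C(10,2)·!8 = 45·14833 = 667485
Total = 3337406.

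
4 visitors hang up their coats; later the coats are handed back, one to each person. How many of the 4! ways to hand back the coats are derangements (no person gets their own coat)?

The number of derangements of 4 is !4 = Σ_{k=0}^{4} (-1)^k·4!/k!
= 4! - 4!/1! + 4!/2! - 4!/3! + 4!/4!
= 24 - 24 + 12 - 4 + 1
= 9

9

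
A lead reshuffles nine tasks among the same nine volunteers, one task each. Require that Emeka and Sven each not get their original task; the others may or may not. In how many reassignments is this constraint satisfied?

287280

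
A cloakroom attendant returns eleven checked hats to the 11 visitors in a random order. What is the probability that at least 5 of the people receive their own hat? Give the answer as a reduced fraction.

73057/19958400

Favorable outcomes: Σ_{i≥5} C(11,i)·!(11-i) = 462·265 + 462·44 + 330·9 + 165·2 + 55·1 + 11·0 + 1·1 = 146114.
Total outcomes: 11! = 39916800.
Probability = 146114/39916800 = 73057/19958400.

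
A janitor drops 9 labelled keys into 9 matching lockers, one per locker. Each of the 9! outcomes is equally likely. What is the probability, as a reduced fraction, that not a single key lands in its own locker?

16687/45360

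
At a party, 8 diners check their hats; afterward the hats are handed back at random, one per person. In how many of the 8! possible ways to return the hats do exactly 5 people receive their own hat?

Choose which 5 of the 8 are fixed: C(8,5) = 56.
The remaining 3 must be deranged: !3 = 2.
Total: 56 × 2 = 112.

112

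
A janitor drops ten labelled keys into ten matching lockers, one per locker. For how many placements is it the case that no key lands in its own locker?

1334961

Use !n = (n-1)(!(n-1) + !(n-2)).
!10 = 9·(133496 + 14833) = 9·148329 = 1334961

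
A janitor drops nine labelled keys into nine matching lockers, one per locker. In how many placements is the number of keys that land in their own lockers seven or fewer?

362879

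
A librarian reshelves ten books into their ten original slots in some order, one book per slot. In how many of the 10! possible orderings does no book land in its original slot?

1334961

By inclusion-exclusion, !10 = Σ (-1)^k · 10!/k! for k=0..10
= 10! - 10!/1! + 10!/2! - 10!/3! + 10!/4! - 10!/5! + 10!/6! - 10!/7! + 10!/8! - 10!/9! + 10!/10!
= 3628800 - 3628800 + 1814400 - 604800 + 151200 - 30240 + 5040 - 720 + 90 - 10 + 1
= 1334961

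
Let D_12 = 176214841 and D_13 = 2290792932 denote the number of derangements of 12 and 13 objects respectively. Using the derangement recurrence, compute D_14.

D_14 = (14-1)·(D_13 + D_12) = 13·(2290792932 + 176214841) = 13·2467007773 = 32071101049.

32071101049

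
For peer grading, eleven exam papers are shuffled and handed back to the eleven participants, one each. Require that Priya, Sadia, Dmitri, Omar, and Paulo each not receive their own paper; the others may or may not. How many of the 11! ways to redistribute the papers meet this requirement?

25022880

Let A_j be the event that the j-th constrained one is fixed. By inclusion-exclusion over the 5 events:
Σ_{j=0}^{5} (-1)^j C(5,j)(11-j)!
= C(5,0)·11! - C(5,1)·10! + C(5,2)·9! - C(5,3)·8! + C(5,4)·7! - C(5,5)·6!
= 39916800 - 18144000 + 3628800 - 403200 + 25200 - 720
= 25022880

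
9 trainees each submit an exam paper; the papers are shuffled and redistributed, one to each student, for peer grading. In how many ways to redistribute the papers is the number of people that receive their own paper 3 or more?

# with exactly i fixed is C(9,i)·!(9-i); sum over i=3..9:
  i=3: C(9,3)·!6 = 84·265 = 22260
  i=4: C(9,4)·!5 = 126·44 = 5544
  i=5: C(9,5)·!4 = 126·9 = 1134
  i=6: C(9,6)·!3 = 84·2 = 168
  i=7: C(9,7)·!2 = 36·1 = 36
  i=8: C(9,8)·!1 = 9·0 = 0
  i=9: C(9,9)·!0 = 1·1 = 1
Total = 29143.

29143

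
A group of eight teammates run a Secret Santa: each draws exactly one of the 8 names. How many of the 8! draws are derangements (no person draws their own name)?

14833

The subfactorial !8 = [8!/e] (nearest integer).
8! = 40320, and 40320/e ≈ 14832.90, so !8 = 14833.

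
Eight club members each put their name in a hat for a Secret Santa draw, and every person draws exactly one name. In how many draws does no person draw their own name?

14833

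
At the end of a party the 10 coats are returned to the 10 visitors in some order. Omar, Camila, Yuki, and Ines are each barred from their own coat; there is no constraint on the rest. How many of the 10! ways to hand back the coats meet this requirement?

2399760

Let A_j be the event that the j-th constrained one is fixed. By inclusion-exclusion over the 4 events:
Σ_{j=0}^{4} (-1)^j C(4,j)(10-j)!
= C(4,0)·10! - C(4,1)·9! + C(4,2)·8! - C(4,3)·7! + C(4,4)·6!
= 3628800 - 1451520 + 241920 - 20160 + 720
= 2399760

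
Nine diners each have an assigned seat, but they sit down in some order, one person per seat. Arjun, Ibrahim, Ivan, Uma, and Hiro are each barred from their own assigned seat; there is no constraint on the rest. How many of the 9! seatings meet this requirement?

205056

Inclusion-exclusion on the 5 forbidden self-matches:
Σ_{j=0}^{5} (-1)^j C(5,j)(9-j)!
= C(5,0)·9! - C(5,1)·8! + C(5,2)·7! - C(5,3)·6! + C(5,4)·5! - C(5,5)·4!
= 362880 - 201600 + 50400 - 7200 + 600 - 24
= 205056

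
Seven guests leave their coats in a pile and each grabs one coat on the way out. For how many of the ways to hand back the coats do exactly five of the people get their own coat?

Choose which 5 of the 7 are fixed: C(7,5) = 21.
The remaining 2 must be deranged: !2 = 1.
Total: 21 × 1 = 21.

21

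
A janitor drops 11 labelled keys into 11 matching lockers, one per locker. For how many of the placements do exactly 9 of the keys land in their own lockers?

Pick the 9 fixed positions: C(11,9) = 55 ways.
The remaining 2 must be deranged: !2 = 1.
Total: 55 × 1 = 55.

55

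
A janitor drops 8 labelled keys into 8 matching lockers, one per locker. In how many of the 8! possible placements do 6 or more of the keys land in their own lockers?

29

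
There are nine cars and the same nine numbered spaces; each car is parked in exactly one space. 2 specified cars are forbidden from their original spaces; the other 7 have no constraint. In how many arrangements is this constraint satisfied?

287280

Inclusion-exclusion on the 2 forbidden self-matches:
Σ_{j=0}^{2} (-1)^j C(2,j)(9-j)!
= C(2,0)·9! - C(2,1)·8! + C(2,2)·7!
= 362880 - 80640 + 5040
= 287280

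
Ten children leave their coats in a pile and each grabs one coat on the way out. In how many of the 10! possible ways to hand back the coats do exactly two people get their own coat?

667485

Choose which 2 of the 10 are fixed: C(10,2) = 45.
The other 8 form a derangement: !8 = 14833.
Total: 45 × 14833 = 667485.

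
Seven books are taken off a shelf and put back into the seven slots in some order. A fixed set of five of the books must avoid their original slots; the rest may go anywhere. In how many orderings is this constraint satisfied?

2428

Inclusion-exclusion on the 5 forbidden self-matches:
Σ_{j=0}^{5} (-1)^j C(5,j)(7-j)!
= C(5,0)·7! - C(5,1)·6! + C(5,2)·5! - C(5,3)·4! + C(5,4)·3! - C(5,5)·2!
= 5040 - 3600 + 1200 - 240 + 30 - 2
= 2428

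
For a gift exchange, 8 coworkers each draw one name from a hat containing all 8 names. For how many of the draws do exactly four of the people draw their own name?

630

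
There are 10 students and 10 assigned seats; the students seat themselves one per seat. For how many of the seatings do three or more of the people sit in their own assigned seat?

291394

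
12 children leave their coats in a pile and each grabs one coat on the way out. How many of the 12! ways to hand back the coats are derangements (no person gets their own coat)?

176214841

By inclusion-exclusion, !12 = Σ (-1)^k · 12!/k! for k=0..12
= 12! - 12!/1! + 12!/2! - 12!/3! + 12!/4! - 12!/5! + 12!/6! - 12!/7! + 12!/8! - 12!/9! + 12!/10! - 12!/11! + 12!/12!
= 479001600 - 479001600 + 239500800 - 79833600 + 19958400 - 3991680 + 665280 - 95040 + 11880 - 1320 + 132 - 12 + 1
= 176214841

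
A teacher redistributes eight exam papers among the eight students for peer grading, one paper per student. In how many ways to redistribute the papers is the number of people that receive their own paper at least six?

29

Sum C(8,i)·!(8-i) for i = 6..8:
  i=6: C(8,6)·!2 = 28·1 = 28
  i=7: C(8,7)·!1 = 8·0 = 0
  i=8: C(8,8)·!0 = 1·1 = 1
Total = 29.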